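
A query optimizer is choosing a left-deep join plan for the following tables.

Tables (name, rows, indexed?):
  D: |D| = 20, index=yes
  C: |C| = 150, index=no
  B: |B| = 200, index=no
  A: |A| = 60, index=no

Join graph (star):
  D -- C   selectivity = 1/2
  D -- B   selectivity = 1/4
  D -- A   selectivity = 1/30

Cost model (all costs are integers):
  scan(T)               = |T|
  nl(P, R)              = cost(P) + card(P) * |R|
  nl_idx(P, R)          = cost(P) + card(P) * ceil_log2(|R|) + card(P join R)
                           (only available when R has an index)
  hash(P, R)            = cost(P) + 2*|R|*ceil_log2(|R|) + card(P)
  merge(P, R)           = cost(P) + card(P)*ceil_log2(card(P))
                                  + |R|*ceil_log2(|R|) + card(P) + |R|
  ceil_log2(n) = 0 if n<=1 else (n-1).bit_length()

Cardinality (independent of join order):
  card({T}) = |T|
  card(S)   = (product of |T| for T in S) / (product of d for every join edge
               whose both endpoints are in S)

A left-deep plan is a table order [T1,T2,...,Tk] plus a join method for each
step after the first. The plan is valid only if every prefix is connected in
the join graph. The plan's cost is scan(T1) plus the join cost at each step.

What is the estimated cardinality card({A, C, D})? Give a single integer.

Tables in S: A(60), C(150), D(20)
Edges inside S: D-C(d=2), D-A(d=30)
numerator = 60 * 150 * 20 = 180000
denominator = 2 * 30 = 60
card(S) = 180000 / 60 = 3000

3000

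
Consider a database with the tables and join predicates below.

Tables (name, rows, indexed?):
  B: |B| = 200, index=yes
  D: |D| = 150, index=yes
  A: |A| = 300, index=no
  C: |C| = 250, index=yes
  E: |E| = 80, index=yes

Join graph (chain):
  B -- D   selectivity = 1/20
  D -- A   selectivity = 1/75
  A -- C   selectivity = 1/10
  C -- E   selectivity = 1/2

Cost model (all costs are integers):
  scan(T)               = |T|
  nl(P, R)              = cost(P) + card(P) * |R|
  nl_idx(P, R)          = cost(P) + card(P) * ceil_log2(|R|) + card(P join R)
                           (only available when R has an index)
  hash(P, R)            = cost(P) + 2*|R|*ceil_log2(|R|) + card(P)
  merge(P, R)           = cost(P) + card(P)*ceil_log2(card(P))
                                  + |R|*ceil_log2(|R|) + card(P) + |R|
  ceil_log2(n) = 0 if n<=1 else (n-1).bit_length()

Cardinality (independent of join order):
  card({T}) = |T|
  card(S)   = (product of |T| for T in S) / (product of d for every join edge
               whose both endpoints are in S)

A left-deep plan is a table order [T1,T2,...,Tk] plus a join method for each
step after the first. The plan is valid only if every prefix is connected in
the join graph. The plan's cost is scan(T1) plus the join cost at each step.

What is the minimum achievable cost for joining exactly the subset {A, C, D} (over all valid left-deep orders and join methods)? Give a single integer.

Selinger DP over subsets of {A,C,D}:
  {D}: scan cost=150, card=150
  {A}: scan cost=300, card=300
  {C}: scan cost=250, card=250
  {AD}: card=600; try (D,hash)→3000, (D,nl_idx)→3300, (A,merge)→4500, (D,merge)→4650, (A,hash)→5700, (A,nl)→45150 …(+1); best=3000 via (D,hash)
  {AC}: card=7500; try (C,hash)→4600, (A,merge)→5500, (C,merge)→5550, (A,hash)→5900, (C,nl_idx)→10200, (A,nl)→75250 …(+1); best=4600 via (C,hash)
  {ACD}: card=15000; try (C,hash)→7600, (C,merge)→11850, (D,hash)→14500, (C,nl_idx)→22800, (D,nl_idx)→79600, (D,merge)→110950 …(+2); best=7600 via (C,hash)

7600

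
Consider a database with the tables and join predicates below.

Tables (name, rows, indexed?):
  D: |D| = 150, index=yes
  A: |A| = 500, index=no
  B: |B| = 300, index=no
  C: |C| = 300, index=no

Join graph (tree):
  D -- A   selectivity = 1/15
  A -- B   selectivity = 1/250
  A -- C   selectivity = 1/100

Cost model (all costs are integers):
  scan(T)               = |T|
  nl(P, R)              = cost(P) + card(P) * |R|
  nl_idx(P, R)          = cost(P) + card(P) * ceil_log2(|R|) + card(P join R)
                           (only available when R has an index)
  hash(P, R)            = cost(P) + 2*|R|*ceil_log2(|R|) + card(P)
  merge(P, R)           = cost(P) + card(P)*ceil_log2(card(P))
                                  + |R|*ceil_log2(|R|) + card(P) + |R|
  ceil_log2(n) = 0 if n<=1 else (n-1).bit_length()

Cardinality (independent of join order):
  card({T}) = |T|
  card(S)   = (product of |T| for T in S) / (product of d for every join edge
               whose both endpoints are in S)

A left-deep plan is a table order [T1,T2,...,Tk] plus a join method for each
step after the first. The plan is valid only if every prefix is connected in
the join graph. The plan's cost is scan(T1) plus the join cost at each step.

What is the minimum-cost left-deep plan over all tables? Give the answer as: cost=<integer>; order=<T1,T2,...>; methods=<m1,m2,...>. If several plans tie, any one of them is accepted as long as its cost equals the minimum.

Selinger DP (subsets sized 1..n):
  {D}: scan cost=150, card=150
  {A}: scan cost=500, card=500
  {B}: scan cost=300, card=300
  {C}: scan cost=300, card=300
  {AD}: card=5000; try (D,hash)→3400, (A,merge)→6500, (D,merge)→6850, (A,hash)→9300, (D,nl_idx)→9500, (A,nl)→75150 …(+1); best=3400 via (D,hash)
  {AB}: card=600; try (B,hash)→6400, (A,merge)→8300, (B,merge)→8500, (A,hash)→9600, (A,nl)→150300, (B,nl)→150500; best=6400 via (B,hash)
  {AC}: card=1500; try (C,hash)→6400, (A,merge)→8300, (C,merge)→8500, (A,hash)→9600, (A,nl)→150300, (C,nl)→150500; best=6400 via (C,hash)
  {ABD}: card=6000; try (D,hash)→9400, (B,hash)→13800, (D,merge)→14350, (D,nl_idx)→17200, (B,merge)→76400, (D,nl)→96400 …(+1); best=9400 via (D,hash)
  {ACD}: card=15000; try (D,hash)→10300, (C,hash)→13800, (D,merge)→25750, (D,nl_idx)→33400, (C,merge)→76400, (D,nl)→231400 …(+1); best=10300 via (D,hash)
  {ABC}: card=1800; try (C,hash)→12400, (B,hash)→13300, (C,merge)→16000, (B,merge)→27400, (C,nl)→186400, (B,nl)→456400; best=12400 via (C,hash)
  {ABCD}: card=18000; try (D,hash)→16600, (C,hash)→20800, (B,hash)→30700, (D,merge)→35350, (D,nl_idx)→44800, (C,merge)→96400 …(+4); best=16600 via (D,hash)

cost=16600; order=A,B,C,D; methods=hash,hash,hash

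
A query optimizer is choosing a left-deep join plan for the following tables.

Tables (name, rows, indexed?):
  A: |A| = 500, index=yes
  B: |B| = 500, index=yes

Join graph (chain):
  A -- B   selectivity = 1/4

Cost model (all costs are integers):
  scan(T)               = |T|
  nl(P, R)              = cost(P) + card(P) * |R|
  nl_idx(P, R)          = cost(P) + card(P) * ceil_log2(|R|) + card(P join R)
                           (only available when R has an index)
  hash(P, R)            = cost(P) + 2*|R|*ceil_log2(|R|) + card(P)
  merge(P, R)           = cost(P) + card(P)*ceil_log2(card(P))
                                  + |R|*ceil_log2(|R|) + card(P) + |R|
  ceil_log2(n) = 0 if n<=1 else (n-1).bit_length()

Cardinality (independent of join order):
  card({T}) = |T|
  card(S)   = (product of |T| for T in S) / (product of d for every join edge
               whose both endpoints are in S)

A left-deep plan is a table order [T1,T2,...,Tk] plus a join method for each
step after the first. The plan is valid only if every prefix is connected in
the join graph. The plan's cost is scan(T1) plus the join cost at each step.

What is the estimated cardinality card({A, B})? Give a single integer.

62500

Tables in S: A(500), B(500)
Edges inside S: A-B(d=4)
numerator = 500 * 500 = 250000
denominator = 4 = 4
card(S) = 250000 / 4 = 62500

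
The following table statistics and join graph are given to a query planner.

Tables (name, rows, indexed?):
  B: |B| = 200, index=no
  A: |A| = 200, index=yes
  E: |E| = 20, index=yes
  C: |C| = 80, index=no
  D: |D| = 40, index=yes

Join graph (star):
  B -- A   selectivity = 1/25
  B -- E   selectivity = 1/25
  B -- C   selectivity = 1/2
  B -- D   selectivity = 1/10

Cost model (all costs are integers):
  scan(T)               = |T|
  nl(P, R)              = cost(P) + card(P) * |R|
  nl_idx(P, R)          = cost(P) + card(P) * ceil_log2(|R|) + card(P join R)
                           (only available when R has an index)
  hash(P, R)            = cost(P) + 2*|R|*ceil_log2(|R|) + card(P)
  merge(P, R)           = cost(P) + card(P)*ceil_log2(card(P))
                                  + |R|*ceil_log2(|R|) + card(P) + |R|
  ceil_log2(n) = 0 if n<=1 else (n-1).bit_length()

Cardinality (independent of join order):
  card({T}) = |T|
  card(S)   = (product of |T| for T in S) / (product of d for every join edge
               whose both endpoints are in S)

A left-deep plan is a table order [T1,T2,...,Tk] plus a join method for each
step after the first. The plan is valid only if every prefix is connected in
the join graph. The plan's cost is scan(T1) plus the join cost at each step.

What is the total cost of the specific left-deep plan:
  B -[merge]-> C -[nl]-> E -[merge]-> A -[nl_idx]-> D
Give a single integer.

step 1: scan B: cost=200, card=200
step 2: join C via merge
    card(P join C) = 200*80/(2) = 8000
    cost = 200 + 200*8 + 80*7 + 200 + 80 = 2640
step 3: join E via nl
    card(P join E) = 8000*20/(25) = 6400
    cost = 2640 + 8000*20 = 162640
step 4: join A via merge
    card(P join A) = 6400*200/(25) = 51200
    cost = 162640 + 6400*13 + 200*8 + 6400 + 200 = 254040
step 5: join D via nl_idx
    card(P join D) = 51200*40/(10) = 204800
    cost = 254040 + 51200*6 + 204800 = 766040

766040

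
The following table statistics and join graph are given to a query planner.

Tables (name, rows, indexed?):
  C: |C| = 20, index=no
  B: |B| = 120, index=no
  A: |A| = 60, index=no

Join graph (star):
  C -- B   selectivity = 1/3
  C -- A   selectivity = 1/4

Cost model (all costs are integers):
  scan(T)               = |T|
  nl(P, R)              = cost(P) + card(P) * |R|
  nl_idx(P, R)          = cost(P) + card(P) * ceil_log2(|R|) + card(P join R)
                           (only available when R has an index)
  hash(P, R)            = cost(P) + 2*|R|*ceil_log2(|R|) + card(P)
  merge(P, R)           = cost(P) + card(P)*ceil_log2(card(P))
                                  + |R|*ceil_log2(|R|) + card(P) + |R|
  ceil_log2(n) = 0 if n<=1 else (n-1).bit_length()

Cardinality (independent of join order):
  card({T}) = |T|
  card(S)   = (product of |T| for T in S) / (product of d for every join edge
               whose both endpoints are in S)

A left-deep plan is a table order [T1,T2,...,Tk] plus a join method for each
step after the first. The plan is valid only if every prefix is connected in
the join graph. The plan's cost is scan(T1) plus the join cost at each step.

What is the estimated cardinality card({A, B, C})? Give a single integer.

Tables in S: A(60), B(120), C(20)
Edges inside S: C-B(d=3), C-A(d=4)
numerator = 60 * 120 * 20 = 144000
denominator = 3 * 4 = 12
card(S) = 144000 / 12 = 12000

12000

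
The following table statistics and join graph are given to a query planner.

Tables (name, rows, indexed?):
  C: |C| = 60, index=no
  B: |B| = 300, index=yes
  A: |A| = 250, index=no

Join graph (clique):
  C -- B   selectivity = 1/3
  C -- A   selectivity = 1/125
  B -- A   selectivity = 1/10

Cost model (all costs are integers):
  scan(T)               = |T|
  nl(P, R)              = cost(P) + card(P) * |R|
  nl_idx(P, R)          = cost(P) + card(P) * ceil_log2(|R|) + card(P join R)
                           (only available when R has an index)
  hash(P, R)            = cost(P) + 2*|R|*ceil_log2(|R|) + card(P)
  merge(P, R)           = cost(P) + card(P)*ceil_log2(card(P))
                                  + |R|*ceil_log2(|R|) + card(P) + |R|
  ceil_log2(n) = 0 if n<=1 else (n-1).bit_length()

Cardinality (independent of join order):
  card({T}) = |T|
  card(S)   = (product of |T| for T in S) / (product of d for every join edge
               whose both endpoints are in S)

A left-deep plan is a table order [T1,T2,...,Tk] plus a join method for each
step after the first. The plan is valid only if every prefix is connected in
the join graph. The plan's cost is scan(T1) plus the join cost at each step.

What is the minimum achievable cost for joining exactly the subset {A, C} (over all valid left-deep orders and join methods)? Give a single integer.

1220

Selinger DP over subsets of {A,C}:
  {C}: scan cost=60, card=60
  {A}: scan cost=250, card=250
  {AC}: card=120; try (C,hash)→1220, (A,merge)→2730, (C,merge)→2920, (A,hash)→4120, (A,nl)→15060, (C,nl)→15250; best=1220 via (C,hash)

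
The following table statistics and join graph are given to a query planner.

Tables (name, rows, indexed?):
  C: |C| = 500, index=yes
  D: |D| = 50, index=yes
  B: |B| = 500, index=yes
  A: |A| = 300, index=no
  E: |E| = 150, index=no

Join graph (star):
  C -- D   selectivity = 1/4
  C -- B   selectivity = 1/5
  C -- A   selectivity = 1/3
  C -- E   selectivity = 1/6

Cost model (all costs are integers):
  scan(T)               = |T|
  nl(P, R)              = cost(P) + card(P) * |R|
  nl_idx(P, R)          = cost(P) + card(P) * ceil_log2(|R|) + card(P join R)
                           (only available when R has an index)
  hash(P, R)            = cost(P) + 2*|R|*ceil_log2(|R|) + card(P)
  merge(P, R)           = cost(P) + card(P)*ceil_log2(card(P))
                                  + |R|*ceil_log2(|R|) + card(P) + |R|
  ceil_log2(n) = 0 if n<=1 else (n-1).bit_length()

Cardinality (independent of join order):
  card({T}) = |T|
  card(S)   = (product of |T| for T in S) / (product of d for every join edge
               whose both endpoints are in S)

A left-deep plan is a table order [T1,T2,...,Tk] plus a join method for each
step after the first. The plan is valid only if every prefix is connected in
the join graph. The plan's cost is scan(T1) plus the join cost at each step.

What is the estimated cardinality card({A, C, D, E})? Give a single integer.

15625000

Tables in S: A(300), C(500), D(50), E(150)
Edges inside S: C-D(d=4), C-A(d=3), C-E(d=6)
numerator = 300 * 500 * 50 * 150 = 1125000000
denominator = 4 * 3 * 6 = 72
card(S) = 1125000000 / 72 = 15625000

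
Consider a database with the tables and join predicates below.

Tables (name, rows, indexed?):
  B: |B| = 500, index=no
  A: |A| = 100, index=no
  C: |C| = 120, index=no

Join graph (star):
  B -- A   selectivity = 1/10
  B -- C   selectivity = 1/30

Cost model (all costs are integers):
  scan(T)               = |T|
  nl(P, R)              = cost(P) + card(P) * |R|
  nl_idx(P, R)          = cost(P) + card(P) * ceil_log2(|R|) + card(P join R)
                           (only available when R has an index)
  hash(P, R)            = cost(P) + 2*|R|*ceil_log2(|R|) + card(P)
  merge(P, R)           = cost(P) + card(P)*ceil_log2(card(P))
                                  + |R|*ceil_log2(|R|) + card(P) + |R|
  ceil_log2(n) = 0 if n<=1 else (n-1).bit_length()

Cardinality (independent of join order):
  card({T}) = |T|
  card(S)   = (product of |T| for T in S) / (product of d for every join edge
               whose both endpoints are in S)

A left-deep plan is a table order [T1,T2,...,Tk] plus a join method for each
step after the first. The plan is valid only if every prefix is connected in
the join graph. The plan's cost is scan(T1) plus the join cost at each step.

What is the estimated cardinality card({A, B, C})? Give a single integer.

20000

Tables in S: A(100), B(500), C(120)
Edges inside S: B-A(d=10), B-C(d=30)
numerator = 100 * 500 * 120 = 6000000
denominator = 10 * 30 = 300
card(S) = 6000000 / 300 = 20000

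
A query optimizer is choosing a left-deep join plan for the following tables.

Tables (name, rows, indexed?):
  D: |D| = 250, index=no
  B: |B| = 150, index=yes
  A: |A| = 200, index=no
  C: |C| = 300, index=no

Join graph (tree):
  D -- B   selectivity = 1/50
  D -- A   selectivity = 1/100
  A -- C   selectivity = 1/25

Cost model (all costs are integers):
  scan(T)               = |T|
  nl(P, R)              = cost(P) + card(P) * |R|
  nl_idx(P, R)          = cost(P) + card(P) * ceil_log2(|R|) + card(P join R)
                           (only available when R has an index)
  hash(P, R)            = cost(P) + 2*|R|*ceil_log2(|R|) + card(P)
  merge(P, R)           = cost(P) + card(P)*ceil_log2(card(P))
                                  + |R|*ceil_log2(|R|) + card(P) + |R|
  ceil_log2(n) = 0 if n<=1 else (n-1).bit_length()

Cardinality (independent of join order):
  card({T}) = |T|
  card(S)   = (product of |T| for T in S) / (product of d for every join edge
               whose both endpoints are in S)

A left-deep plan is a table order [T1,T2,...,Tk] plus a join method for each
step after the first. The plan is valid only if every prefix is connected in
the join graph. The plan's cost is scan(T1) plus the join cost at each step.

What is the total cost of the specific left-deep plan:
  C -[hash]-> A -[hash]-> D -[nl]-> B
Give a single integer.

910200

step 1: scan C: cost=300, card=300
step 2: join A via hash
    card(P join A) = 300*200/(25) = 2400
    cost = 300 + 2*200*8 + 300 = 3800
step 3: join D via hash
    card(P join D) = 2400*250/(100) = 6000
    cost = 3800 + 2*250*8 + 2400 = 10200
step 4: join B via nl
    card(P join B) = 6000*150/(50) = 18000
    cost = 10200 + 6000*150 = 910200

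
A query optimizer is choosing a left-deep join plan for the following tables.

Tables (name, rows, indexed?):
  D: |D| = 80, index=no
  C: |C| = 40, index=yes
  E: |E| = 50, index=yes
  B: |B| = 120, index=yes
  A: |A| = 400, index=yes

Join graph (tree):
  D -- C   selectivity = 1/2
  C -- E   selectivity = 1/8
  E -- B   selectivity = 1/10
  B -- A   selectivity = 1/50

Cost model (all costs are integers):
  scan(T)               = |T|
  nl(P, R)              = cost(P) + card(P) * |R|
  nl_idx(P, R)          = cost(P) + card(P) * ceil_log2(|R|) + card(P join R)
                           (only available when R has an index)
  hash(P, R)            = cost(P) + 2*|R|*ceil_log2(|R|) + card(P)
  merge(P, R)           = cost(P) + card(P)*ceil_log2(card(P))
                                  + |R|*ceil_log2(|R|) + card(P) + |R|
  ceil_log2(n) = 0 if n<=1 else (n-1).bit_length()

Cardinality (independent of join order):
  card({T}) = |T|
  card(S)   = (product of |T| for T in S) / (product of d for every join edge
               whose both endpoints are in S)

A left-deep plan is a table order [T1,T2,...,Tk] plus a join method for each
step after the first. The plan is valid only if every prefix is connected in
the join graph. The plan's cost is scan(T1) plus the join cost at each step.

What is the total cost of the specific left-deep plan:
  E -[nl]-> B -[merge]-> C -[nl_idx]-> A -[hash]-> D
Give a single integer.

step 1: scan E: cost=50, card=50
step 2: join B via nl
    card(P join B) = 50*120/(10) = 600
    cost = 50 + 50*120 = 6050
step 3: join C via merge
    card(P join C) = 600*40/(8) = 3000
    cost = 6050 + 600*10 + 40*6 + 600 + 40 = 12930
step 4: join A via nl_idx
    card(P join A) = 3000*400/(50) = 24000
    cost = 12930 + 3000*9 + 24000 = 63930
step 5: join D via hash
    card(P join D) = 24000*80/(2) = 960000
    cost = 63930 + 2*80*7 + 24000 = 89050

89050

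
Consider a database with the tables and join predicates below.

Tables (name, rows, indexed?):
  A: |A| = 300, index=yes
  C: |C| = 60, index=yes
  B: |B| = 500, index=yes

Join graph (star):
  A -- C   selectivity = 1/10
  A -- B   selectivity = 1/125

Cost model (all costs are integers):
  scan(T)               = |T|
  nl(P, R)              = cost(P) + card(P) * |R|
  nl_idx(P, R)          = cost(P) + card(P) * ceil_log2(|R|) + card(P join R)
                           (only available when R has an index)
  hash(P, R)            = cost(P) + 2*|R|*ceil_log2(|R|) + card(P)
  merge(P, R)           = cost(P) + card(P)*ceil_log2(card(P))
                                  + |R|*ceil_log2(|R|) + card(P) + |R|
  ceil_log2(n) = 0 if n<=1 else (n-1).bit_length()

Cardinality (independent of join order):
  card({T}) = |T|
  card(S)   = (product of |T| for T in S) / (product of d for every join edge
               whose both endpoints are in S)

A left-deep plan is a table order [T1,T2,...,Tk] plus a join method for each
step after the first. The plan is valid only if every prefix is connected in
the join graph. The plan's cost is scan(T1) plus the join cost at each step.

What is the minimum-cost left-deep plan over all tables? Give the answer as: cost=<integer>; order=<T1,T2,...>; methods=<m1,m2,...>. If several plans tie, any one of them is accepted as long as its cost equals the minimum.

Selinger DP (subsets sized 1..n):
  {A}: scan cost=300, card=300
  {C}: scan cost=60, card=60
  {B}: scan cost=500, card=500
  {AC}: card=1800; try (C,hash)→1320, (A,nl_idx)→2400, (A,merge)→3480, (C,merge)→3720, (C,nl_idx)→3900, (A,hash)→5520 …(+2); best=1320 via (C,hash)
  {AB}: card=1200; try (B,nl_idx)→4200, (A,nl_idx)→6200, (A,hash)→6400, (B,merge)→8300, (A,merge)→8500, (B,hash)→9600 …(+2); best=4200 via (B,nl_idx)
  {ABC}: card=7200; try (C,hash)→6120, (B,hash)→12120, (C,nl_idx)→18600, (C,merge)→19020, (B,nl_idx)→24720, (B,merge)→27920 …(+2); best=6120 via (C,hash)

cost=6120; order=A,B,C; methods=nl_idx,hash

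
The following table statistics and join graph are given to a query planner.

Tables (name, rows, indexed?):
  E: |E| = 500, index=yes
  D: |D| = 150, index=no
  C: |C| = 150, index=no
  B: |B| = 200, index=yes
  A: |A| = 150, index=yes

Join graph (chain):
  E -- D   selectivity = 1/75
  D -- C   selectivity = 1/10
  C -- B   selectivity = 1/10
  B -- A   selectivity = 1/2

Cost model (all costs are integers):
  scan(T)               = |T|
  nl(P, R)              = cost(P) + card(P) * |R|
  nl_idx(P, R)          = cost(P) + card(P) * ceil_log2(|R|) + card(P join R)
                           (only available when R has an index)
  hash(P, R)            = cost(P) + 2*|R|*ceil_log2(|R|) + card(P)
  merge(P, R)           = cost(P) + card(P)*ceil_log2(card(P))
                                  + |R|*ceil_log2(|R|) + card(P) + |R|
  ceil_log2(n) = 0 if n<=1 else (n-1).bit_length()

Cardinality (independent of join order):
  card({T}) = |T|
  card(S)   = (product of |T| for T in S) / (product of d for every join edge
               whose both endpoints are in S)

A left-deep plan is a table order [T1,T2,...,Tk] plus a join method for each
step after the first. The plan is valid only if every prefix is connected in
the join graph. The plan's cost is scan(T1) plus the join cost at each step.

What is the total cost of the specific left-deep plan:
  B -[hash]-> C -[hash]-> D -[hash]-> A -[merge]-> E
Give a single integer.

step 1: scan B: cost=200, card=200
step 2: join C via hash
    card(P join C) = 200*150/(10) = 3000
    cost = 200 + 2*150*8 + 200 = 2800
step 3: join D via hash
    card(P join D) = 3000*150/(10) = 45000
    cost = 2800 + 2*150*8 + 3000 = 8200
step 4: join A via hash
    card(P join A) = 45000*150/(2) = 3375000
    cost = 8200 + 2*150*8 + 45000 = 55600
step 5: join E via merge
    card(P join E) = 3375000*500/(75) = 22500000
    cost = 55600 + 3375000*22 + 500*9 + 3375000 + 500 = 77685600

77685600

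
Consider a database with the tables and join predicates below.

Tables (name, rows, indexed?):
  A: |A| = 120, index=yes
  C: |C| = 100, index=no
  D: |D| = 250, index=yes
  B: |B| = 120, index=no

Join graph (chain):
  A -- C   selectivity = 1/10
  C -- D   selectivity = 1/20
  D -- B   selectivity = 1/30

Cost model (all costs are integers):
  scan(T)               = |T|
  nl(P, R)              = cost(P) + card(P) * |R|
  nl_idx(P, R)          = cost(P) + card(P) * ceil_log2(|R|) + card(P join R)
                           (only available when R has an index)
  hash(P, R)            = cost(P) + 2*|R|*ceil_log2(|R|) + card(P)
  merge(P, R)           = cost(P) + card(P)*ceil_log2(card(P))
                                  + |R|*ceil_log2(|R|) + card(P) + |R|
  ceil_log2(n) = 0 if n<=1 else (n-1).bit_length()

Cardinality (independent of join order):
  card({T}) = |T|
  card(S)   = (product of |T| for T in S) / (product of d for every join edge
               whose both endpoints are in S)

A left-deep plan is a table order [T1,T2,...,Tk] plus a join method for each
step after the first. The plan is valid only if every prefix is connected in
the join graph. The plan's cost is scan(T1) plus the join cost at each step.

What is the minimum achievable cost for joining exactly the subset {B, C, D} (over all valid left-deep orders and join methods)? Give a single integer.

4480

Selinger DP over subsets of {B,C,D}:
  {C}: scan cost=100, card=100
  {D}: scan cost=250, card=250
  {B}: scan cost=120, card=120
  {CD}: card=1250; try (C,hash)→1900, (D,nl_idx)→2150, (D,merge)→3150, (C,merge)→3300, (D,hash)→4200, (D,nl)→25100 …(+1); best=1900 via (C,hash)
  {BD}: card=1000; try (D,nl_idx)→2080, (B,hash)→2180, (D,merge)→3330, (B,merge)→3460, (D,hash)→4240, (D,nl)→30120 …(+1); best=2080 via (D,nl_idx)
  {BCD}: card=5000; try (C,hash)→4480, (B,hash)→4830, (C,merge)→13880, (B,merge)→17860, (C,nl)→102080, (B,nl)→151900; best=4480 via (C,hash)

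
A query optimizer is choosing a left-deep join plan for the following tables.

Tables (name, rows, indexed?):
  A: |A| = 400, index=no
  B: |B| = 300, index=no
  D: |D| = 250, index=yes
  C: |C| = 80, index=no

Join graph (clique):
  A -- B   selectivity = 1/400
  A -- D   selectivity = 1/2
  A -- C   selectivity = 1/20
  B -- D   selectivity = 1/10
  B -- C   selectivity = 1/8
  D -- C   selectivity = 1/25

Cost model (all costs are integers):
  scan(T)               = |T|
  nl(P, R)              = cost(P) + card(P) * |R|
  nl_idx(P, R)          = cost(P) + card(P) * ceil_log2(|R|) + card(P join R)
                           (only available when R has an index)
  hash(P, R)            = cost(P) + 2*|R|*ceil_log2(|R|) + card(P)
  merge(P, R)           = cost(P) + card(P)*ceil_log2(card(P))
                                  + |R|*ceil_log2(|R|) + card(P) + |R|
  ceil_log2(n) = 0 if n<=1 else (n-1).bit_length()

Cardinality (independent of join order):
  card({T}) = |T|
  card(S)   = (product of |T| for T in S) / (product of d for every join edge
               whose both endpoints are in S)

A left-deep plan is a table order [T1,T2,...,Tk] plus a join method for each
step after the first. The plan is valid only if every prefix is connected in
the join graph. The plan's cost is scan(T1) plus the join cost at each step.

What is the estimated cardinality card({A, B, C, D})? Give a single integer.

75

Tables in S: A(400), B(300), C(80), D(250)
Edges inside S: A-B(d=400), A-D(d=2), A-C(d=20), B-D(d=10), B-C(d=8), D-C(d=25)
numerator = 400 * 300 * 80 * 250 = 2400000000
denominator = 400 * 2 * 20 * 10 * 8 * 25 = 32000000
card(S) = 2400000000 / 32000000 = 75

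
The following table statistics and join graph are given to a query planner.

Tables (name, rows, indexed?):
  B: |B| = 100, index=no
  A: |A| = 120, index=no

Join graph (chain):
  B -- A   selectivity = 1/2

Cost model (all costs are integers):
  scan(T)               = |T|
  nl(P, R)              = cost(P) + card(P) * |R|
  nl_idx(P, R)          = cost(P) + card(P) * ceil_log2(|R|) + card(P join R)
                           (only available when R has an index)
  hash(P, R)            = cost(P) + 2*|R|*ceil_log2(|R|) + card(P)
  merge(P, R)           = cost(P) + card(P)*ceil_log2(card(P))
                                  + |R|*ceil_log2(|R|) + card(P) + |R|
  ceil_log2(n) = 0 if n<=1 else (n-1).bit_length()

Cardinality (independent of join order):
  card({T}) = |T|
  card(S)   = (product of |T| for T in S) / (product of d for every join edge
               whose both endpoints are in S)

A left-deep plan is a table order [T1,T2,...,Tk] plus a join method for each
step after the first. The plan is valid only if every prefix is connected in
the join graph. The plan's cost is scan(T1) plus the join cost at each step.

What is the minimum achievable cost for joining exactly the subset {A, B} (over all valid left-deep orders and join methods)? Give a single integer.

Selinger DP over subsets of {A,B}:
  {B}: scan cost=100, card=100
  {A}: scan cost=120, card=120
  {AB}: card=6000; try (B,hash)→1640, (A,merge)→1860, (B,merge)→1880, (A,hash)→1880, (A,nl)→12100, (B,nl)→12120; best=1640 via (B,hash)

1640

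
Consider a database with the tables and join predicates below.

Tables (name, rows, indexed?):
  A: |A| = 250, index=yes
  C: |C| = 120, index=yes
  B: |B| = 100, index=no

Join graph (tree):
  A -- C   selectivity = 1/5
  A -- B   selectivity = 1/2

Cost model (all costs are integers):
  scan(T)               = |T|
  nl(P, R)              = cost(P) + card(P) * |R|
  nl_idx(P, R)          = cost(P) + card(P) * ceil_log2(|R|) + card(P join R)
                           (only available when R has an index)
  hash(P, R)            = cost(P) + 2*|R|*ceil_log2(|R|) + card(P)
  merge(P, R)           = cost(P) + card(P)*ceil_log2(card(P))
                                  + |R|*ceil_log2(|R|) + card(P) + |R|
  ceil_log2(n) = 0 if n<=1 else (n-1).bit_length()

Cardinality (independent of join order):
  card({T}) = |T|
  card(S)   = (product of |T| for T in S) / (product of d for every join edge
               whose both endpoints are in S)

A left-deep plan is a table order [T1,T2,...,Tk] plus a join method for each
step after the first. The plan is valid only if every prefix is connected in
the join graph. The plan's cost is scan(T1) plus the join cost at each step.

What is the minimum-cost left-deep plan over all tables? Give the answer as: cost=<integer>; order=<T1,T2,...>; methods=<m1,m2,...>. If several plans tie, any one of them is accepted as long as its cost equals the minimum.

Selinger DP (subsets sized 1..n):
  {A}: scan cost=250, card=250
  {C}: scan cost=120, card=120
  {B}: scan cost=100, card=100
  {AC}: card=6000; try (C,hash)→2180, (A,merge)→3330, (C,merge)→3460, (A,hash)→4240, (A,nl_idx)→7080, (C,nl_idx)→8000 …(+2); best=2180 via (C,hash)
  {AB}: card=12500; try (B,hash)→1900, (A,merge)→3150, (B,merge)→3300, (A,hash)→4200, (A,nl_idx)→13400, (A,nl)→25100 …(+1); best=1900 via (B,hash)
  {ABC}: card=300000; try (B,hash)→9580, (C,hash)→16080, (B,merge)→86980, (C,merge)→190360, (C,nl_idx)→389400, (B,nl)→602180 …(+1); best=9580 via (B,hash)

cost=9580; order=A,C,B; methods=hash,hash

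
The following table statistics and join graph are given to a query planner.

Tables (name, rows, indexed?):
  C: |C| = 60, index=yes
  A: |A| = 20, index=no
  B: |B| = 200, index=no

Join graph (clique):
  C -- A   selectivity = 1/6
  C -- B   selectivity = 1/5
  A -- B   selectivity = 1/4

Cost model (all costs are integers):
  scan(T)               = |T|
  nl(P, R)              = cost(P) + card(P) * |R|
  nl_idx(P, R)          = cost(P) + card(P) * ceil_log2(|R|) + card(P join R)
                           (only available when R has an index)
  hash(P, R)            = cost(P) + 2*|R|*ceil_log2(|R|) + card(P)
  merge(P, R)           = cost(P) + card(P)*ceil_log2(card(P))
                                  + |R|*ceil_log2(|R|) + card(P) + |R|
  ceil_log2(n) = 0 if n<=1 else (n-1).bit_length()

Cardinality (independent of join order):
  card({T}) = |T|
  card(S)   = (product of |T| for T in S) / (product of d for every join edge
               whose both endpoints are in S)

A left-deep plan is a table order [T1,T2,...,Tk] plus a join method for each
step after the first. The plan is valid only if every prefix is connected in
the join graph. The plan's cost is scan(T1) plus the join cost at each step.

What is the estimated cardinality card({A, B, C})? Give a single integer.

Tables in S: A(20), B(200), C(60)
Edges inside S: C-A(d=6), C-B(d=5), A-B(d=4)
numerator = 20 * 200 * 60 = 240000
denominator = 6 * 5 * 4 = 120
card(S) = 240000 / 120 = 2000

2000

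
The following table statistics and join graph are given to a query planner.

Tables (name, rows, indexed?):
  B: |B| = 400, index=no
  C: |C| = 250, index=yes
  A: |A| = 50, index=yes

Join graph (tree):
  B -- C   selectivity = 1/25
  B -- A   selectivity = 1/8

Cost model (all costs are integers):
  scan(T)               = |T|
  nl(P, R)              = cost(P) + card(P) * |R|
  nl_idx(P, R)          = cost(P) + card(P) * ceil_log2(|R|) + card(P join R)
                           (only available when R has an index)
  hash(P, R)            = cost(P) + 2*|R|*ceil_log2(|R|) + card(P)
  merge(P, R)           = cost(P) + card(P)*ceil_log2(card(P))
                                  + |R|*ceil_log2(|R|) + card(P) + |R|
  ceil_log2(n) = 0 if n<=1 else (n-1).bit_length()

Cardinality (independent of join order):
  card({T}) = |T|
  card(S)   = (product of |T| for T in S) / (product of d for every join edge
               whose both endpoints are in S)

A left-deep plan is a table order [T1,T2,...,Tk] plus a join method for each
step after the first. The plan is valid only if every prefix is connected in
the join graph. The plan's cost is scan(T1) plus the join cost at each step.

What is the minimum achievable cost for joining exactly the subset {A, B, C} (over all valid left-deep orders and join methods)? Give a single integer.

Selinger DP over subsets of {A,B,C}:
  {B}: scan cost=400, card=400
  {C}: scan cost=250, card=250
  {A}: scan cost=50, card=50
  {BC}: card=4000; try (C,hash)→4800, (B,merge)→6500, (C,merge)→6650, (C,nl_idx)→7600, (B,hash)→7700, (B,nl)→100250 …(+1); best=4800 via (C,hash)
  {AB}: card=2500; try (A,hash)→1400, (B,merge)→4400, (A,merge)→4750, (A,nl_idx)→5300, (B,hash)→7300, (B,nl)→20050 …(+1); best=1400 via (A,hash)
  {ABC}: card=25000; try (C,hash)→7900, (A,hash)→9400, (C,merge)→36150, (C,nl_idx)→46400, (A,nl_idx)→53800, (A,merge)→57150 …(+2); best=7900 via (C,hash)

7900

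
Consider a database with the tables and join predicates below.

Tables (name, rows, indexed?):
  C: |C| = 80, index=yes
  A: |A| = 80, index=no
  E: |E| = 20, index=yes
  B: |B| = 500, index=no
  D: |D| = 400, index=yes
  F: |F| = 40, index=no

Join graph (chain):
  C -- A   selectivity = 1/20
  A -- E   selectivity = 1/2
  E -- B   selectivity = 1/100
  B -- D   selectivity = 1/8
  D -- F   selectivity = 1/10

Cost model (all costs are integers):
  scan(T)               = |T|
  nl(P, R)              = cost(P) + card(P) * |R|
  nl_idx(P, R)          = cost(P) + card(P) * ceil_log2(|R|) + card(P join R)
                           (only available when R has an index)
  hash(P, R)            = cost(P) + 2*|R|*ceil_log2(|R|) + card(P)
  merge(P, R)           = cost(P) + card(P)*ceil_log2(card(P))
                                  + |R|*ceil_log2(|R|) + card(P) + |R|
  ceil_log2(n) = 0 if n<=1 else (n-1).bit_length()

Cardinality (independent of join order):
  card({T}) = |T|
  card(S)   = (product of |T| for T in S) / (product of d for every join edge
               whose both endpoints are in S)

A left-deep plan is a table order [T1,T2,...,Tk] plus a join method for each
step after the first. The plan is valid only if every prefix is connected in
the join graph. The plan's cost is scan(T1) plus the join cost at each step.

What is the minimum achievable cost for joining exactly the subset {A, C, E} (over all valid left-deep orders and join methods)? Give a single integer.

1480

Selinger DP over subsets of {A,C,E}:
  {C}: scan cost=80, card=80
  {A}: scan cost=80, card=80
  {E}: scan cost=20, card=20
  {AC}: card=320; try (C,nl_idx)→960, (C,hash)→1280, (A,hash)→1280, (C,merge)→1360, (A,merge)→1360, (C,nl)→6480 …(+1); best=960 via (C,nl_idx)
  {AE}: card=800; try (E,hash)→360, (A,merge)→780, (E,merge)→840, (A,hash)→1160, (E,nl_idx)→1280, (A,nl)→1620 …(+1); best=360 via (E,hash)
  {ACE}: card=3200; try (E,hash)→1480, (C,hash)→2280, (E,merge)→4280, (E,nl_idx)→5760, (E,nl)→7360, (C,nl_idx)→9160 …(+2); best=1480 via (E,hash)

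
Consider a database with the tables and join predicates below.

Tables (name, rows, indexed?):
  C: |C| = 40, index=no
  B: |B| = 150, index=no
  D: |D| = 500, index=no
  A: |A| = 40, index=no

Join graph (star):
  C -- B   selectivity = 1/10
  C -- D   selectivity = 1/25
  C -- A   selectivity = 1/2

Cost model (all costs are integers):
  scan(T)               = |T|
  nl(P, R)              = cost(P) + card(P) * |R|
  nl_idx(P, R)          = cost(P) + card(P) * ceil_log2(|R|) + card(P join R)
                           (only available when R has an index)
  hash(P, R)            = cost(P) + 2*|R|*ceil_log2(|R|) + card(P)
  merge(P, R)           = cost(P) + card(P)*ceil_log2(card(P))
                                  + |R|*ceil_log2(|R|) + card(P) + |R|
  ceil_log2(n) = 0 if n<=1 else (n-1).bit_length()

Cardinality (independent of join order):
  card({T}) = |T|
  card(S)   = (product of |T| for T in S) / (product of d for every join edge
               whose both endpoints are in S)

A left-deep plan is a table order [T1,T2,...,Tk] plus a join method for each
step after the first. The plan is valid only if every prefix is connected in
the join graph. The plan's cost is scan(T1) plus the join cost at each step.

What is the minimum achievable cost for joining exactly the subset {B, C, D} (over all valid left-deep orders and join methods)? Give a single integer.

4680

Selinger DP over subsets of {B,C,D}:
  {C}: scan cost=40, card=40
  {B}: scan cost=150, card=150
  {D}: scan cost=500, card=500
  {BC}: card=600; try (C,hash)→780, (B,merge)→1670, (C,merge)→1780, (B,hash)→2480, (B,nl)→6040, (C,nl)→6150; best=780 via (C,hash)
  {CD}: card=800; try (C,hash)→1480, (D,merge)→5320, (C,merge)→5780, (D,hash)→9080, (D,nl)→20040, (C,nl)→20500; best=1480 via (C,hash)
  {BCD}: card=12000; try (B,hash)→4680, (D,hash)→10380, (B,merge)→11630, (D,merge)→12380, (B,nl)→121480, (D,nl)→300780; best=4680 via (B,hash)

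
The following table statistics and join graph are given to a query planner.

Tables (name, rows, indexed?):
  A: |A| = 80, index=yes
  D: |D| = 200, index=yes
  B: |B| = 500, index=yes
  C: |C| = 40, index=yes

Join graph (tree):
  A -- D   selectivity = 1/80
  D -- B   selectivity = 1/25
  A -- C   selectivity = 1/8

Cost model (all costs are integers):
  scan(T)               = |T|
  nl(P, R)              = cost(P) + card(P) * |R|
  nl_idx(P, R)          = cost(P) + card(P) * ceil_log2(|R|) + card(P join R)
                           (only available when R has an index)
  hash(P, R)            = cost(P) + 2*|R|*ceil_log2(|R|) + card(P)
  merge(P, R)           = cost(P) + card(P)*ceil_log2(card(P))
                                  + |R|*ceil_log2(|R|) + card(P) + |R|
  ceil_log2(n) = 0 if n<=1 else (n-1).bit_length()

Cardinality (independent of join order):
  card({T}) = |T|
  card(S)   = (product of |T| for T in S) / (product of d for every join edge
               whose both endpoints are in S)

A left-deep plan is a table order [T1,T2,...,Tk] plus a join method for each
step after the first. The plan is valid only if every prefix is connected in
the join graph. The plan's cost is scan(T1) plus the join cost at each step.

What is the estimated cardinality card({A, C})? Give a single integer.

400

Tables in S: A(80), C(40)
Edges inside S: A-C(d=8)
numerator = 80 * 40 = 3200
denominator = 8 = 8
card(S) = 3200 / 8 = 400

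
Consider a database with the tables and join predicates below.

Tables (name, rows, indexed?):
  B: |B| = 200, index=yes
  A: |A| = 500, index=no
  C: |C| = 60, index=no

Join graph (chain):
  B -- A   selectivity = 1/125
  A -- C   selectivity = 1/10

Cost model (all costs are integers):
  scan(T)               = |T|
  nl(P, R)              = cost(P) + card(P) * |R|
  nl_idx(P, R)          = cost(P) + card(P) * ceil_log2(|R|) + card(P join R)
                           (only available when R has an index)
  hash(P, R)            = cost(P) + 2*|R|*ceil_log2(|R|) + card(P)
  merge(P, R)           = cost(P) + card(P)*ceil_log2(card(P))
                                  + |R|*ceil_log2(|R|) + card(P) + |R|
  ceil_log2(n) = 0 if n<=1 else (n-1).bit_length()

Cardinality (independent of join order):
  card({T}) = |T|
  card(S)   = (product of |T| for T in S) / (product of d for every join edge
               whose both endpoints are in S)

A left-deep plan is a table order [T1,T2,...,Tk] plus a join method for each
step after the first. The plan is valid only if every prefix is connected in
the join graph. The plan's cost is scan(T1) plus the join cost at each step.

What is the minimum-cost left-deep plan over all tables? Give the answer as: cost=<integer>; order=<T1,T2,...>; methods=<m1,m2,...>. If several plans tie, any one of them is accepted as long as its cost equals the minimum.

cost=5720; order=A,B,C; methods=hash,hash

Selinger DP (subsets sized 1..n):
  {B}: scan cost=200, card=200
  {A}: scan cost=500, card=500
  {C}: scan cost=60, card=60
  {AB}: card=800; try (B,hash)→4200, (B,nl_idx)→5300, (A,merge)→7000, (B,merge)→7300, (A,hash)→9400, (A,nl)→100200 …(+1); best=4200 via (B,hash)
  {AC}: card=3000; try (C,hash)→1720, (A,merge)→5480, (C,merge)→5920, (A,hash)→9120, (A,nl)→30060, (C,nl)→30500; best=1720 via (C,hash)
  {ABC}: card=4800; try (C,hash)→5720, (B,hash)→7920, (C,merge)→13420, (B,nl_idx)→30520, (B,merge)→42520, (C,nl)→52200 …(+1); best=5720 via (C,hash)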